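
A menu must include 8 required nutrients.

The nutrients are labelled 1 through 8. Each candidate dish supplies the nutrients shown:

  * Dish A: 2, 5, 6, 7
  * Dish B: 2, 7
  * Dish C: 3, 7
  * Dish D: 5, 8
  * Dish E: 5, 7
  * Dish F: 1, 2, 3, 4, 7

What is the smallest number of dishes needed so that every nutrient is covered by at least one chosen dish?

3

A and D and F together: A ∪ D ∪ F = {1, 2, 3, 4, 5, 6, 7, 8} — every nutrient is covered.
Only F contains 1, so F is forced; the remaining 3 nutrients need at least 2 more dishes (each remaining dish adds at most 2) — so at least 3 dishes are needed, and 3 is optimal.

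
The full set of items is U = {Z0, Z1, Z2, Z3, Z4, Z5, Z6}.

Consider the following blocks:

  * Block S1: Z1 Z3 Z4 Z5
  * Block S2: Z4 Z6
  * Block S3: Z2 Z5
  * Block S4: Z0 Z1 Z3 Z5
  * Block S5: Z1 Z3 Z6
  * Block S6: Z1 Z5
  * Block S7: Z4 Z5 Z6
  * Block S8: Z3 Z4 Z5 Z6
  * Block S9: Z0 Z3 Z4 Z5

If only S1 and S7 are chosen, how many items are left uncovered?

2

Union of S1, S7 = {Z1, Z3, Z4, Z5, Z6}.
Not covered: Z0, Z2 — 2 items.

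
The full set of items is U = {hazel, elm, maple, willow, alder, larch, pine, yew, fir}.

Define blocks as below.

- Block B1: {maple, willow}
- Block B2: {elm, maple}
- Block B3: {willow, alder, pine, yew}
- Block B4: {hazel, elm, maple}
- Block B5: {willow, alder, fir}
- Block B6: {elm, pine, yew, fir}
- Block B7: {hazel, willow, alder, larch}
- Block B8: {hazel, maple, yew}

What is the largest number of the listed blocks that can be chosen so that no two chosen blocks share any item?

B1, B6 are pairwise disjoint (B1={maple,willow}; B6={elm,pine,yew,fir}).
Every remaining block overlaps one of these, and no 3 of the listed blocks are pairwise disjoint, so 2 is the maximum.

2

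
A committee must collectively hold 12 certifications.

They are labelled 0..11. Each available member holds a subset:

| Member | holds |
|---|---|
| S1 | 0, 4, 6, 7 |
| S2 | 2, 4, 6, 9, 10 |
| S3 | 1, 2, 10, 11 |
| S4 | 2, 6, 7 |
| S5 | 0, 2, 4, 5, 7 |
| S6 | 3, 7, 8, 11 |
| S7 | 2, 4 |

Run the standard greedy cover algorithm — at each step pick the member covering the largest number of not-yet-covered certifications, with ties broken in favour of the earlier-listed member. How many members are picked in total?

Greedy: pick S2 (covers 5 new) → pick S6 (covers 4 new) → pick S5 (covers 2 new) → pick S3 (covers 1 new). Total picks: 4.

4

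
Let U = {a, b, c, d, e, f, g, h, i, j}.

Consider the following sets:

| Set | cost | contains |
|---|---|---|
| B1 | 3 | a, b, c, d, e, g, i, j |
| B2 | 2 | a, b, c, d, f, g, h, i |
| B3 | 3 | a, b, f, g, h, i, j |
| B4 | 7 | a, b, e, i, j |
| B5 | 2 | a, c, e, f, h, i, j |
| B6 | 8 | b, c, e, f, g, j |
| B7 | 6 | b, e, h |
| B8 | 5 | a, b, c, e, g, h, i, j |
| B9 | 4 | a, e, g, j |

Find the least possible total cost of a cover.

4

B2, B5 together cover every element (B2 ∪ B5 = {a, b, c, d, e, f, g, h, i, j}); total cost 2 + 2 = 4.
No covering selection has total cost below 4.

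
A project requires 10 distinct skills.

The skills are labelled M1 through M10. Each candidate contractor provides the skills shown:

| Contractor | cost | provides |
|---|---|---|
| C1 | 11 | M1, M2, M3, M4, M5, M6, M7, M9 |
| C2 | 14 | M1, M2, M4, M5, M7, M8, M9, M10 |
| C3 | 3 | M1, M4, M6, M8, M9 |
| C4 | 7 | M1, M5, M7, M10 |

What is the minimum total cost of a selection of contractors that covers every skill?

21

C1, C3, C4 together cover every skill (C1 ∪ C3 ∪ C4 = {M1, M2, M3, M4, M5, M6, M7, M8, M9, M10}); total cost 11 + 3 + 7 = 21.
No covering selection has total cost below 21.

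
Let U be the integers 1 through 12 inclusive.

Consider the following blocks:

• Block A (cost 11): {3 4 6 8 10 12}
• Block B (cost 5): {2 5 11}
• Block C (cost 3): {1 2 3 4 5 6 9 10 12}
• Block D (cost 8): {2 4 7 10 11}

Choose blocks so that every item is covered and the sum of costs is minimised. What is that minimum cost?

A, C, D together cover every item (A ∪ C ∪ D = {1, 2, 3, 4, 5, 6, 7, 8, 9, 10, 11, 12}); total cost 11 + 3 + 8 = 22.
No covering selection has total cost below 22.

22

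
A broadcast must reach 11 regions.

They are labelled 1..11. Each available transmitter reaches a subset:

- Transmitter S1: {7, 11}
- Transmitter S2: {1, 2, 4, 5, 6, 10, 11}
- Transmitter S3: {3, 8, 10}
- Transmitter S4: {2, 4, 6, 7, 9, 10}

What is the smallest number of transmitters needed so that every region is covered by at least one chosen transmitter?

S2 and S3 and S4 together: S2 ∪ S3 ∪ S4 = {1, 2, 3, 4, 5, 6, 7, 8, 9, 10, 11} — every region is covered.
Only S2 contains 1, so S2 is forced; the remaining 4 regions need at least 2 more transmitters (each remaining transmitter adds at most 2) — so at least 3 transmitters are needed, and 3 is optimal.

3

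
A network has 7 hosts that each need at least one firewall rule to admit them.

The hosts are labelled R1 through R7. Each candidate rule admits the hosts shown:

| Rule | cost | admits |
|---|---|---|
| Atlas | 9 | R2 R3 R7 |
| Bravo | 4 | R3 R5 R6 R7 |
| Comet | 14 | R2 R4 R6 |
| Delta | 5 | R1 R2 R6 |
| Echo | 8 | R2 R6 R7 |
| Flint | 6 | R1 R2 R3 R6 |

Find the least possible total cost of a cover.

23

Bravo, Comet, Delta together cover every host (Bravo ∪ Comet ∪ Delta = {R1, R2, R3, R4, R5, R6, R7}); total cost 4 + 14 + 5 = 23.
No covering selection has total cost below 23.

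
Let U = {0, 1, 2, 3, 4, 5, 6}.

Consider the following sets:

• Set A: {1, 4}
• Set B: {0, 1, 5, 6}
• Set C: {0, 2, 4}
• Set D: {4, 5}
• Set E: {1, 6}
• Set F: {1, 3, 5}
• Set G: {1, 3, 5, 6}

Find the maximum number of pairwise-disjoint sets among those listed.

2

D, E are pairwise disjoint (D={4,5}; E={1,6}).
Every remaining set overlaps one of these, and no 3 of the listed sets are pairwise disjoint, so 2 is the maximum.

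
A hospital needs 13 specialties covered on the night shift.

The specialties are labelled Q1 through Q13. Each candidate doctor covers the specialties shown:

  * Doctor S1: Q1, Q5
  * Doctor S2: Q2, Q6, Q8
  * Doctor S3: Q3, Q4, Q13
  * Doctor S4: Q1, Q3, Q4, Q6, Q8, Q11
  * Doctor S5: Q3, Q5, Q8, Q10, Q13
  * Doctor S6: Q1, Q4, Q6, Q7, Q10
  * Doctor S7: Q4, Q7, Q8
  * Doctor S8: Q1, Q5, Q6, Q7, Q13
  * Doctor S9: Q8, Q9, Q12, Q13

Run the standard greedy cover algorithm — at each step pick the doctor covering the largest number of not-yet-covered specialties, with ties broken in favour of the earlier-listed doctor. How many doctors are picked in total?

5

Greedy: pick S4 (covers 6 new) → pick S5 (covers 3 new) → pick S9 (covers 2 new) → pick S2 (covers 1 new) → pick S6 (covers 1 new). Total picks: 5.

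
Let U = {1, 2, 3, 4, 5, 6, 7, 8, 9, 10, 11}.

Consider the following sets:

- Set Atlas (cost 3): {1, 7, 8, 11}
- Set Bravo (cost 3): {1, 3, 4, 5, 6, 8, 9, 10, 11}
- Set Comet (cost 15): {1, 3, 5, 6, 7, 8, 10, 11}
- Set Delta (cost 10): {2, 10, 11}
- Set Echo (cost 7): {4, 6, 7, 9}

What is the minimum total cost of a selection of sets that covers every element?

16

Atlas, Bravo, Delta together cover every element (Atlas ∪ Bravo ∪ Delta = {1, 2, 3, 4, 5, 6, 7, 8, 9, 10, 11}); total cost 3 + 3 + 10 = 16.
No covering selection has total cost below 16.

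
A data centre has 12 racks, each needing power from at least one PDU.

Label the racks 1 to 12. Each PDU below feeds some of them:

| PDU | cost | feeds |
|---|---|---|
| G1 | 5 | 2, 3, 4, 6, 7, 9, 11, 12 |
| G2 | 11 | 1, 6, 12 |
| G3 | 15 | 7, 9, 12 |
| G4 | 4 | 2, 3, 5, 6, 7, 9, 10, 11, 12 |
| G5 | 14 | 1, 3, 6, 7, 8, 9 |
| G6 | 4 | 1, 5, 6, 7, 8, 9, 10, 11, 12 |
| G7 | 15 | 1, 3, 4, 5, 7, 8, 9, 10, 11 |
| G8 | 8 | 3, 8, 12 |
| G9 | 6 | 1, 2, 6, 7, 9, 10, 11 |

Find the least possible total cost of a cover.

G1, G6 together cover every rack (G1 ∪ G6 = {1, 2, 3, 4, 5, 6, 7, 8, 9, 10, 11, 12}); total cost 5 + 4 = 9.
The greedy pick G4, G6, G1 costs 13; no covering selection beats 9.

9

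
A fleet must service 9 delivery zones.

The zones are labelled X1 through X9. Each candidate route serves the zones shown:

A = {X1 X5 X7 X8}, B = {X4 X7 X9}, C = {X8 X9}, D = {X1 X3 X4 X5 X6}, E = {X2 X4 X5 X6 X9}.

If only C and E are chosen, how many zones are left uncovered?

3

Union of C, E = {X2, X4, X5, X6, X8, X9}.
Not covered: X1, X3, X7 — 3 zones.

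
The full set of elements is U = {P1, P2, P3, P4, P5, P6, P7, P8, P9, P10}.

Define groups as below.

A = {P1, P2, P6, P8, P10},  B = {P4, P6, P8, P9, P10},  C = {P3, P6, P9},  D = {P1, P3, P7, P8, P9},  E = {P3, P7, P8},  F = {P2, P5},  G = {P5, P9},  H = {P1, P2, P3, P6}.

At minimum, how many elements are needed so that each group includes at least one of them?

3

Take T = {P5, P6, P7}. Each listed group contains at least one of these, so T is a hitting set of size 3.
No choice of 2 elements meets every group, so 3 is the minimum.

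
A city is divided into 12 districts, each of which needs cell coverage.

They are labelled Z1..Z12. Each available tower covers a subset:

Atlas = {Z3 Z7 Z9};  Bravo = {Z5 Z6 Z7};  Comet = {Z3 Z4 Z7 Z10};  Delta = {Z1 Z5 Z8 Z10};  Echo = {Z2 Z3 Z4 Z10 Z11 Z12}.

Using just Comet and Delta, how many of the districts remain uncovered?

Union of Comet, Delta = {Z1, Z3, Z4, Z5, Z7, Z8, Z10}.
Not covered: Z2, Z6, Z9, Z11, Z12 — 5 districts.

5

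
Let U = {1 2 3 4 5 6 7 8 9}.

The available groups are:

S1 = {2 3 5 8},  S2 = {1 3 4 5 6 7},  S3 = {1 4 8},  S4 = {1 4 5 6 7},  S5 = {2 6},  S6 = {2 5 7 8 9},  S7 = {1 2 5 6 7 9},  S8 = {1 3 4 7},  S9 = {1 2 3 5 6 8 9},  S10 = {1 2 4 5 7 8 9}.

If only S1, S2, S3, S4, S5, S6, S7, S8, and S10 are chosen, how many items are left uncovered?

Union of S1, S2, S3, S4, S5, S6, S7, S8, S10 = {1, 2, 3, 4, 5, 6, 7, 8, 9} — that's every item, so 0 are uncovered.

0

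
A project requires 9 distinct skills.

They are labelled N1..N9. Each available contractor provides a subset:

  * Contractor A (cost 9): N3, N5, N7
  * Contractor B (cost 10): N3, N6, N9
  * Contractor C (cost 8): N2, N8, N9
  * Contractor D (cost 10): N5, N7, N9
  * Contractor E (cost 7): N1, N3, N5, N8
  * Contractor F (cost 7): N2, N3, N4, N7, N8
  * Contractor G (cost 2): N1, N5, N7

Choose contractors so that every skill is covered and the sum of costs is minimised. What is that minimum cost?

19

B, F, G together cover every skill (B ∪ F ∪ G = {N1, N2, N3, N4, N5, N6, N7, N8, N9}); total cost 10 + 7 + 2 = 19.
No covering selection has total cost below 19.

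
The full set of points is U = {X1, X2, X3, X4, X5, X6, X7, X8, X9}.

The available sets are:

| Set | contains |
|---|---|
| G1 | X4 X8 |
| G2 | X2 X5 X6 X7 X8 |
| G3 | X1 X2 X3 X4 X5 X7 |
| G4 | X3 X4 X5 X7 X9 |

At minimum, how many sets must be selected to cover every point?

3

Take {G2, G3, G4}. Their union is {X1, X2, X3, X4, X5, X6, X7, X8, X9}, which is all 9 points.
Only G3 contains X1, so G3 is forced; the remaining 3 points need at least 2 more sets (each remaining set adds at most 2) — so at least 3 sets are needed, and 3 is optimal.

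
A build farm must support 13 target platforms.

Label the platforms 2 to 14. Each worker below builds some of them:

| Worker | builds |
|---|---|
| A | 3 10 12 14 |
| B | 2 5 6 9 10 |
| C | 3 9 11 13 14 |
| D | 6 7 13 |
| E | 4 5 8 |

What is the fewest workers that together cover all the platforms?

A and B and C and D and E together: A ∪ B ∪ C ∪ D ∪ E = {2, 3, 4, 5, 6, 7, 8, 9, 10, 11, 12, 13, 14} — every platform is covered.
No 4 of the 5 workers cover everything (all 5 combinations miss at least one platform), so 5 is optimal.

5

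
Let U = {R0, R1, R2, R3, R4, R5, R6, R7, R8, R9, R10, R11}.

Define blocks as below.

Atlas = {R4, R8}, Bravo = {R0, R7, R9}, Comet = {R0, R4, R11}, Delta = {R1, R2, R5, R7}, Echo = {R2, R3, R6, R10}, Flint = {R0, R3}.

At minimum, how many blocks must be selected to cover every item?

Take {Atlas, Bravo, Comet, Delta, Echo}. Their union is {R0, R1, R2, R3, R4, R5, R6, R7, R8, R9, R10, R11}, which is all 12 items.
No 4 of the 6 blocks cover everything (all 15 combinations miss at least one item), so 5 is optimal.

5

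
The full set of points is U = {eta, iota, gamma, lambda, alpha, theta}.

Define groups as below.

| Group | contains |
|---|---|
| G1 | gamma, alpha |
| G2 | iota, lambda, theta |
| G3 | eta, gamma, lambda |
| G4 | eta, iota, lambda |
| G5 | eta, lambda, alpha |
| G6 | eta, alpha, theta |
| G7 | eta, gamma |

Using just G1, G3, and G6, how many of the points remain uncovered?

1

Union of G1, G3, G6 = {eta, gamma, lambda, alpha, theta}.
Not covered: iota — 1 point.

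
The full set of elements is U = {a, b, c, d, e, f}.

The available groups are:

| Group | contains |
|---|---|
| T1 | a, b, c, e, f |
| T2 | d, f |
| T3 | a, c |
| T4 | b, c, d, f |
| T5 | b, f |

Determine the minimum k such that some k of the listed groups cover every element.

T1 and T4 together: T1 ∪ T4 = {a, b, c, d, e, f} — every element is covered.
No single group has all 6 elements (the largest, T1, has 5), so 2 is optimal.

2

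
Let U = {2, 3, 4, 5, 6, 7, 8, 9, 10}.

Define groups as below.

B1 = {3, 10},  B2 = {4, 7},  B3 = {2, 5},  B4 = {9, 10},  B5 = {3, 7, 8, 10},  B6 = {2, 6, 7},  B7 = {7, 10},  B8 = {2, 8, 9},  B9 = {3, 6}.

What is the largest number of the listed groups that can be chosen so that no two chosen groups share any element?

B2, B3, B4, B9 are pairwise disjoint (B2={4,7}; B3={2,5}; B4={9,10}; B9={3,6}).
Every remaining group overlaps one of these, and no 5 of the listed groups are pairwise disjoint, so 4 is the maximum.

4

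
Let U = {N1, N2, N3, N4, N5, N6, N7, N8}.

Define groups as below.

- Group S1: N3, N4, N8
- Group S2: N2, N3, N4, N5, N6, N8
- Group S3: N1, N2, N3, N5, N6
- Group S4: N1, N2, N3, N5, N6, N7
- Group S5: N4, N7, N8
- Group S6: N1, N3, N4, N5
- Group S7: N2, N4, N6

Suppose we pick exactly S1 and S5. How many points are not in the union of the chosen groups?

Union of S1, S5 = {N3, N4, N7, N8}.
Not covered: N1, N2, N5, N6 — 4 points.

4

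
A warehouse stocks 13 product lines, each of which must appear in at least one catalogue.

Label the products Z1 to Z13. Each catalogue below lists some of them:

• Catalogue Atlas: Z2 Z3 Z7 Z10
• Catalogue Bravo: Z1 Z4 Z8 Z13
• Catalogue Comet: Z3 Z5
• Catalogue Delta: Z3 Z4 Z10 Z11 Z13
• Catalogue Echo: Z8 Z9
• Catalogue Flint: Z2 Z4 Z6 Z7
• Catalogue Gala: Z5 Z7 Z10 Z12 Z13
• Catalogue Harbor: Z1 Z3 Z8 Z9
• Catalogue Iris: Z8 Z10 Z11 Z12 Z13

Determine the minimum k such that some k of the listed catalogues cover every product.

Delta and Flint and Gala and Harbor together: Delta ∪ Flint ∪ Gala ∪ Harbor = {Z1, Z2, Z3, Z4, Z5, Z6, Z7, Z8, Z9, Z10, Z11, Z12, Z13} — every product is covered.
No 3 of the 9 catalogues cover everything (all 84 combinations miss at least one product), so 4 is optimal.

4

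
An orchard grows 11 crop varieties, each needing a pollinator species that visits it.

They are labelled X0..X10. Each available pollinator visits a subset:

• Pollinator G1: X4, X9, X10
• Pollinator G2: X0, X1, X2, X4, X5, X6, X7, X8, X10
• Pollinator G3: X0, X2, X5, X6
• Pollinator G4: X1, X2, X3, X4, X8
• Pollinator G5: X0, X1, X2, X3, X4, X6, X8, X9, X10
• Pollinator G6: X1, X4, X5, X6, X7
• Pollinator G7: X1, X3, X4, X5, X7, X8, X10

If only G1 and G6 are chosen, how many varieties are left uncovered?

4

Union of G1, G6 = {X1, X4, X5, X6, X7, X9, X10}.
Not covered: X0, X2, X3, X8 — 4 varieties.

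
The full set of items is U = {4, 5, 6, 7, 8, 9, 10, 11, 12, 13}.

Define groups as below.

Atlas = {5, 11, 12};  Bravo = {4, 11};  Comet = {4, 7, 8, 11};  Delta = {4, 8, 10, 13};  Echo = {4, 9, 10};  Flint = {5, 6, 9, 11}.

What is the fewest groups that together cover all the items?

Take {Atlas, Comet, Delta, Flint}. Their union is {4, 5, 6, 7, 8, 9, 10, 11, 12, 13}, which is all 10 items.
No 3 of the 6 groups cover everything (all 20 combinations miss at least one item), so 4 is optimal.

4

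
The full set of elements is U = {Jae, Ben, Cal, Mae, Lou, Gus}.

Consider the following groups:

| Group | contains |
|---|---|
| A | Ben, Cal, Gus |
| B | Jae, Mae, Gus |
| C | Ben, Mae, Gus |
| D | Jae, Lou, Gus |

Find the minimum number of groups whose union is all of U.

Take {A, C, D}. Their union is {Jae, Ben, Cal, Mae, Lou, Gus}, which is all 6 elements.
Only A contains Cal, so A is forced; the remaining 3 elements need at least 2 more groups (each remaining group adds at most 2) — so at least 3 groups are needed, and 3 is optimal.

3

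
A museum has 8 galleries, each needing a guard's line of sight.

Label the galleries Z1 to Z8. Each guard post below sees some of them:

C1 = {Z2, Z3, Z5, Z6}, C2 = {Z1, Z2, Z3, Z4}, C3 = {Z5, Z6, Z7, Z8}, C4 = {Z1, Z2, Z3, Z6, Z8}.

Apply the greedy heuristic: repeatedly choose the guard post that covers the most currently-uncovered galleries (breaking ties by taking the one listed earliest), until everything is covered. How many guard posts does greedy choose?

3

Greedy: pick C4 (covers 5 new) → pick C3 (covers 2 new) → pick C2 (covers 1 new). Total picks: 3.
(The true minimum cover uses only 2 guard posts, so greedy is not optimal here.)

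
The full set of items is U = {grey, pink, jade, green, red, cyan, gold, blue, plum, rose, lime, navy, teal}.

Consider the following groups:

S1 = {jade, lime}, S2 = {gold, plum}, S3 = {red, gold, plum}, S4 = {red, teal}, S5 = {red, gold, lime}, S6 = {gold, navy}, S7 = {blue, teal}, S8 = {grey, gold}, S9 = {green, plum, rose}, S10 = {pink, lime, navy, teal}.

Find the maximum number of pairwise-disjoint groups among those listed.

S1, S7, S8, S9 are pairwise disjoint (S1={jade,lime}; S7={blue,teal}; S8={grey,gold}; S9={green,plum,rose}).
Every remaining group overlaps one of these, and no 5 of the listed groups are pairwise disjoint, so 4 is the maximum.

4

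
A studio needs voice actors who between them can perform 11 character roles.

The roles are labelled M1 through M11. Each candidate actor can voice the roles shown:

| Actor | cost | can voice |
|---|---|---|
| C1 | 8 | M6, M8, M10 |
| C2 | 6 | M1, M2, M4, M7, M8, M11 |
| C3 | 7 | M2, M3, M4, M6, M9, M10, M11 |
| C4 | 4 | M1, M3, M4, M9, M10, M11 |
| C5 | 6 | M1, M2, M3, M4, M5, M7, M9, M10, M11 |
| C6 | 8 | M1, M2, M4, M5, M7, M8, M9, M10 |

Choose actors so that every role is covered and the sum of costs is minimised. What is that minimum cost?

C1, C5 together cover every role (C1 ∪ C5 = {M1, M2, M3, M4, M5, M6, M7, M8, M9, M10, M11}); total cost 8 + 6 = 14.
The greedy pick C4, C2, C5, C3 costs 23; no covering selection beats 14.

14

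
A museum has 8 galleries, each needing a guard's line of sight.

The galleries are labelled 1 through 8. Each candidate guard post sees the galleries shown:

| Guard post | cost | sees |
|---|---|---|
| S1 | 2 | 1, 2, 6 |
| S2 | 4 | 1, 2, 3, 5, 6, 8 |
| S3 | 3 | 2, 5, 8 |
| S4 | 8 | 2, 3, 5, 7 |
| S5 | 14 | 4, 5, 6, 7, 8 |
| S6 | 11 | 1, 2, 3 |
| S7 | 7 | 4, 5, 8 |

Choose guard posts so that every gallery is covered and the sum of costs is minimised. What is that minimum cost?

S1, S4, S7 together cover every gallery (S1 ∪ S4 ∪ S7 = {1, 2, 3, 4, 5, 6, 7, 8}); total cost 2 + 8 + 7 = 17.
The greedy pick S1, S2, S5 costs 20; no covering selection beats 17.

17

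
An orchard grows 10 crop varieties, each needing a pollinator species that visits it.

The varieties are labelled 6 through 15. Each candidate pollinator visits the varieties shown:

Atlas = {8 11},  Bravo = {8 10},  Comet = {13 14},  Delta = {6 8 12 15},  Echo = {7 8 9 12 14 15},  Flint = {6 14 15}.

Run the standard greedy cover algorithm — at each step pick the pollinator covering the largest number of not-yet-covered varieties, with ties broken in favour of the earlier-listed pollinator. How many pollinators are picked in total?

5

Greedy: pick Echo (covers 6 new) → pick Atlas (covers 1 new) → pick Bravo (covers 1 new) → pick Comet (covers 1 new) → pick Delta (covers 1 new). Total picks: 5.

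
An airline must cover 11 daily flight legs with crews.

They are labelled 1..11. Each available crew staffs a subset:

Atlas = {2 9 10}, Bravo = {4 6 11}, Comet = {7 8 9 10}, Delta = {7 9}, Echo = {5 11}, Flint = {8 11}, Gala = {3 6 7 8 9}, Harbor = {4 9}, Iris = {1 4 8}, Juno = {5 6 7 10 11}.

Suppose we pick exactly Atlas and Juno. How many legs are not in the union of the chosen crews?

Union of Atlas, Juno = {2, 5, 6, 7, 9, 10, 11}.
Not covered: 1, 3, 4, 8 — 4 legs.

4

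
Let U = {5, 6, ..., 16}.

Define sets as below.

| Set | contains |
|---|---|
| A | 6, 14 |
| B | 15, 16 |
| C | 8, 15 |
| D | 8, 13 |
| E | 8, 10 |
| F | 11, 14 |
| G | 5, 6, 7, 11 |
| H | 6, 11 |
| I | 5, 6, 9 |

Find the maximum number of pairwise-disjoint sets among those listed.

B, E, F, I are pairwise disjoint (B={15,16}; E={8,10}; F={11,14}; I={5,6,9}).
Every remaining set overlaps one of these, and no 5 of the listed sets are pairwise disjoint, so 4 is the maximum.

4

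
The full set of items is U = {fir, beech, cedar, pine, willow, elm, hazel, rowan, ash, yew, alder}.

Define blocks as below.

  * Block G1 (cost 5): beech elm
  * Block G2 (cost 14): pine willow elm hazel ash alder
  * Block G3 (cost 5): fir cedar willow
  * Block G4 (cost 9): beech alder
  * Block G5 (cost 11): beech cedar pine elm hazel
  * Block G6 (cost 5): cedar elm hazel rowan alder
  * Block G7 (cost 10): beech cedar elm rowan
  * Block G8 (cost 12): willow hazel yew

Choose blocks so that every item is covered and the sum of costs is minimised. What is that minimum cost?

41

G1, G2, G3, G6, G8 together cover every item (G1 ∪ G2 ∪ G3 ∪ G6 ∪ G8 = {fir, beech, cedar, pine, willow, elm, hazel, rowan, ash, yew, alder}); total cost 5 + 14 + 5 + 5 + 12 = 41.
No covering selection has total cost below 41.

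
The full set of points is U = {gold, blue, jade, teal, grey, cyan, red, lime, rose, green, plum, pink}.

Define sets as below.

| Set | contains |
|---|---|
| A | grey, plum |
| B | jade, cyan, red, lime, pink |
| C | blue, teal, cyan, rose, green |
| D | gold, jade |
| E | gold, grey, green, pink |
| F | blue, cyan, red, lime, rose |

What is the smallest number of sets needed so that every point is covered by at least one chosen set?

4

Take {A, B, C, E}. Their union is {gold, blue, jade, teal, grey, cyan, red, lime, rose, green, plum, pink}, which is all 12 points.
No 3 of the 6 sets cover everything (all 20 combinations miss at least one point), so 4 is optimal.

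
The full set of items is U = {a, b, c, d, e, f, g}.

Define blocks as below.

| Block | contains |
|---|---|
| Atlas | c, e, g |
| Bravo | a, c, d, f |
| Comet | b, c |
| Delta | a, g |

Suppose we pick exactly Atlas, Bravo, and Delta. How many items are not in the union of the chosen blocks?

Union of Atlas, Bravo, Delta = {a, c, d, e, f, g}.
Not covered: b — 1 item.

1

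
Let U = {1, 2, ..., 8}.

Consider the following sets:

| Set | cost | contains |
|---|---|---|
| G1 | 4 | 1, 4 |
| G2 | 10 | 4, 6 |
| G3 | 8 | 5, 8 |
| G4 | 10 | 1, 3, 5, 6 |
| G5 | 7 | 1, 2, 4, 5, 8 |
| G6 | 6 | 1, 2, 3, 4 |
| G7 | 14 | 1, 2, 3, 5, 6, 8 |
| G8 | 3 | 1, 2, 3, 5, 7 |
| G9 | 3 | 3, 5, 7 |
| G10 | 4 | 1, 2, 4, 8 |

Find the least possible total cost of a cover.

17

G2, G8, G10 together cover every element (G2 ∪ G8 ∪ G10 = {1, 2, 3, 4, 5, 6, 7, 8}); total cost 10 + 3 + 4 = 17.
No covering selection has total cost below 17.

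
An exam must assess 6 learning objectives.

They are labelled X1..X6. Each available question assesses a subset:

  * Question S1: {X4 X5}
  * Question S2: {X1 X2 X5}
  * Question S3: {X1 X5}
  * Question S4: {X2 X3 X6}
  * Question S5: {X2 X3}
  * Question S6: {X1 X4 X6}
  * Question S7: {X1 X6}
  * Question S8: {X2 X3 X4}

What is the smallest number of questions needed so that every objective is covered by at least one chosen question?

S1 and S5 and S6 together: S1 ∪ S5 ∪ S6 = {X1, X2, X3, X4, X5, X6} — every objective is covered.
No 2 of the 8 questions cover everything (all 28 combinations miss at least one objective), so 3 is optimal.

3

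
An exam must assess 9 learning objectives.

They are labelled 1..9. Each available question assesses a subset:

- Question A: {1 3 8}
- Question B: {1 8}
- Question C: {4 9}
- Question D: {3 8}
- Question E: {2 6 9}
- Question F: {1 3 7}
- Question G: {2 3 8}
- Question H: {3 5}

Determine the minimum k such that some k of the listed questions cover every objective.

Take {B, C, E, F, H}. Their union is {1, 2, 3, 4, 5, 6, 7, 8, 9}, which is all 9 objectives.
No 4 of the 8 questions cover everything (all 70 combinations miss at least one objective), so 5 is optimal.

5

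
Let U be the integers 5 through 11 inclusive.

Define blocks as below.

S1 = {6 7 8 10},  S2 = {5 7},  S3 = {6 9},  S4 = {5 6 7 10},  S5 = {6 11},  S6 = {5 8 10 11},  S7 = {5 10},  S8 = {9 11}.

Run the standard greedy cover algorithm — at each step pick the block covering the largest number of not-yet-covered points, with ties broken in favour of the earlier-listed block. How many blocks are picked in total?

Greedy: pick S1 (covers 4 new) → pick S6 (covers 2 new) → pick S3 (covers 1 new). Total picks: 3.

3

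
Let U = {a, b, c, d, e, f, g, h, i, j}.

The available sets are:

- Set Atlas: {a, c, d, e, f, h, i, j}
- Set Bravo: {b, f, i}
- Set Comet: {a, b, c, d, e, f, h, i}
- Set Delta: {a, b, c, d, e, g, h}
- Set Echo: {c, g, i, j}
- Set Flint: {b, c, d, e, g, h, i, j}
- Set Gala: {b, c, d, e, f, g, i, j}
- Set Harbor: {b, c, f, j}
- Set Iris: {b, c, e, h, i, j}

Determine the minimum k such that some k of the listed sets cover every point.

Atlas and Gala together: Atlas ∪ Gala = {a, b, c, d, e, f, g, h, i, j} — every point is covered.
No single set has all 10 points (the largest, Atlas, has 8), so 2 is optimal.

2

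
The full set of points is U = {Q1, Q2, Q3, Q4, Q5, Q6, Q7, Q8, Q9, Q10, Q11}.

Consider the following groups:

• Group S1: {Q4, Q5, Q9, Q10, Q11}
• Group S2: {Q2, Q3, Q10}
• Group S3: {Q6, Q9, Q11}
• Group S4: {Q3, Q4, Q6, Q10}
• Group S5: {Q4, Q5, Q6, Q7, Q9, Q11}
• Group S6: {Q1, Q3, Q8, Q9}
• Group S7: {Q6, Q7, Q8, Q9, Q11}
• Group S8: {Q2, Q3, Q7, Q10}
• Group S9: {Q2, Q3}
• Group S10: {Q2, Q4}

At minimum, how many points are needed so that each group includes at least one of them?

3

Take H = {Q3, Q4, Q6}. Each listed group contains at least one of these, so H is a hitting set of size 3.
No choice of 2 points meets every group, so 3 is the minimum.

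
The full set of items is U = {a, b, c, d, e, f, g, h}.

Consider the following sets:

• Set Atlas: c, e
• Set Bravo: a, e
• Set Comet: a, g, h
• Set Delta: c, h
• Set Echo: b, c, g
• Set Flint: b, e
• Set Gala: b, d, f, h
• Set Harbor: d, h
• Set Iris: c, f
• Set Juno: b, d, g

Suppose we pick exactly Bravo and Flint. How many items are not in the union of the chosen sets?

5

Union of Bravo, Flint = {a, b, e}.
Not covered: c, d, f, g, h — 5 items.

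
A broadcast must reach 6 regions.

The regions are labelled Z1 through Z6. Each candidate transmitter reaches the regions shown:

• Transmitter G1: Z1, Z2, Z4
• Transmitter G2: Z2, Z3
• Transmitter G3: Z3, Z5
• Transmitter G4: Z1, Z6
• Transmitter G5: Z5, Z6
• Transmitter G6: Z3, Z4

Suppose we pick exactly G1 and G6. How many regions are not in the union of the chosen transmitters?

Union of G1, G6 = {Z1, Z2, Z3, Z4}.
Not covered: Z5, Z6 — 2 regions.

2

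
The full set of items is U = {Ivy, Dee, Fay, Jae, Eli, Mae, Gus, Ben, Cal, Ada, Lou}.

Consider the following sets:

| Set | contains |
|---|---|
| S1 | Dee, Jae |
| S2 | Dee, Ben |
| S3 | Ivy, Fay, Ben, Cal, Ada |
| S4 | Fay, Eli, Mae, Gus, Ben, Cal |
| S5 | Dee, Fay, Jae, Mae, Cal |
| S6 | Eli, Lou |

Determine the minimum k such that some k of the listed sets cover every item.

S1 and S3 and S4 and S6 together: S1 ∪ S3 ∪ S4 ∪ S6 = {Ivy, Dee, Fay, Jae, Eli, Mae, Gus, Ben, Cal, Ada, Lou} — every item is covered.
Only S4 contains Gus, so S4 is forced; the remaining 5 items need at least 3 more sets (each remaining set adds at most 2) — so at least 4 sets are needed, and 4 is optimal.

4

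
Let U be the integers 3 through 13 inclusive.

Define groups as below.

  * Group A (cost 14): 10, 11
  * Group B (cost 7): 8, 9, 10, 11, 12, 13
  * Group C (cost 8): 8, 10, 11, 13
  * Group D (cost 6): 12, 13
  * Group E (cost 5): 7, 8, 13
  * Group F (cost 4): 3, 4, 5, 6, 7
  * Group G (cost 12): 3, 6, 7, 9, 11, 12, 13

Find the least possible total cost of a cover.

B, F together cover every item (B ∪ F = {3, 4, 5, 6, 7, 8, 9, 10, 11, 12, 13}); total cost 7 + 4 = 11.
No covering selection has total cost below 11.

11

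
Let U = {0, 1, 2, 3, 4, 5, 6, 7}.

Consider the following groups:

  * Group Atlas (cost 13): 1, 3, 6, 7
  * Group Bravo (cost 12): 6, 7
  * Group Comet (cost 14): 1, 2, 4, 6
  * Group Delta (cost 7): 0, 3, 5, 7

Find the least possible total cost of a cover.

Comet, Delta together cover every item (Comet ∪ Delta = {0, 1, 2, 3, 4, 5, 6, 7}); total cost 14 + 7 = 21.
No covering selection has total cost below 21.

21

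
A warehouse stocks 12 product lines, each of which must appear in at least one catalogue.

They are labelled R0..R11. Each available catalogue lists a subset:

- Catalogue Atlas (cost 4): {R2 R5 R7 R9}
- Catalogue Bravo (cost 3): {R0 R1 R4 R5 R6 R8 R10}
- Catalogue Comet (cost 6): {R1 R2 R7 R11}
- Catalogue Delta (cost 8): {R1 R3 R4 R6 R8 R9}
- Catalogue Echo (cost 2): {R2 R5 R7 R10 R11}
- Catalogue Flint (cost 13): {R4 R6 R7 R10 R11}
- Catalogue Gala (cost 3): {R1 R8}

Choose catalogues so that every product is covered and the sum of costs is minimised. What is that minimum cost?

Bravo, Delta, Echo together cover every product (Bravo ∪ Delta ∪ Echo = {R0, R1, R2, R3, R4, R5, R6, R7, R8, R9, R10, R11}); total cost 3 + 8 + 2 = 13.
The greedy pick Echo, Bravo, Atlas, Delta costs 17; no covering selection beats 13.

13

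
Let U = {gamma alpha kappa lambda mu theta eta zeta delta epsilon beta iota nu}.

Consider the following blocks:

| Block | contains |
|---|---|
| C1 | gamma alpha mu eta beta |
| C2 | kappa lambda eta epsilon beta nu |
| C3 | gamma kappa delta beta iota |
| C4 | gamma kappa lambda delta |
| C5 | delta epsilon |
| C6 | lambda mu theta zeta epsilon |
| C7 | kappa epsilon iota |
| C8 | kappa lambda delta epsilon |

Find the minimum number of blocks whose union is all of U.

Take {C1, C2, C3, C6}. Their union is {gamma, alpha, kappa, lambda, mu, theta, eta, zeta, delta, epsilon, beta, iota, nu}, which is all 13 elements.
Only C2 contains nu, so C2 is forced; the remaining 7 elements need at least 3 more blocks (each remaining block adds at most 3) — so at least 4 blocks are needed, and 4 is optimal.

4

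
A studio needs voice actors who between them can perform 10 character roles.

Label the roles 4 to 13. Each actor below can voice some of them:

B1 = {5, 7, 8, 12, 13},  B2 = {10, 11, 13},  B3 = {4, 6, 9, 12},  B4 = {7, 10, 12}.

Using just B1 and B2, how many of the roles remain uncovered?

Union of B1, B2 = {5, 7, 8, 10, 11, 12, 13}.
Not covered: 4, 6, 9 — 3 roles.

3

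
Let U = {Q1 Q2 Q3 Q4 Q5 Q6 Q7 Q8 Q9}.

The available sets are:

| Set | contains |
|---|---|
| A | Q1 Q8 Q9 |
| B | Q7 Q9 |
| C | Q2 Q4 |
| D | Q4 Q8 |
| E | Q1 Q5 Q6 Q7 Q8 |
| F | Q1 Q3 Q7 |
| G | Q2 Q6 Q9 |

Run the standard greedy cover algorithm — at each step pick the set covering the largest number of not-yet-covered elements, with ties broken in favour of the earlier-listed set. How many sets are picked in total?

4

Greedy: pick E (covers 5 new) → pick C (covers 2 new) → pick A (covers 1 new) → pick F (covers 1 new). Total picks: 4.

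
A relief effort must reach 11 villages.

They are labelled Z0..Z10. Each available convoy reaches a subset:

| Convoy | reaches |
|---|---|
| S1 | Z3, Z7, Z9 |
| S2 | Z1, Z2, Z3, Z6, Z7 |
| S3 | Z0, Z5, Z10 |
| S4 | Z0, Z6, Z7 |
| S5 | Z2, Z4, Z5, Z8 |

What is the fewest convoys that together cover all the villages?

Take {S1, S2, S3, S5}. Their union is {Z0, Z1, Z2, Z3, Z4, Z5, Z6, Z7, Z8, Z9, Z10}, which is all 11 villages.
No 3 of the 5 convoys cover everything (all 10 combinations miss at least one village), so 4 is optimal.

4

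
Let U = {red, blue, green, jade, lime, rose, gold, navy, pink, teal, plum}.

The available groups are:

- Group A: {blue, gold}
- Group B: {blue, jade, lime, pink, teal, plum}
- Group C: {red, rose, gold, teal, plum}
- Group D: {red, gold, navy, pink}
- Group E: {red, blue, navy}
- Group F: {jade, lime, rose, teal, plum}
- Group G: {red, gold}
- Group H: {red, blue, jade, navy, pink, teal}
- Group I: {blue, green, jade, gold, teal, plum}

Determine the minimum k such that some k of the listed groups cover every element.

3

F and H and I together: F ∪ H ∪ I = {red, blue, green, jade, lime, rose, gold, navy, pink, teal, plum} — every element is covered.
Only I contains green, so I is forced; the remaining 5 elements need at least 2 more groups (each remaining group adds at most 3) — so at least 3 groups are needed, and 3 is optimal.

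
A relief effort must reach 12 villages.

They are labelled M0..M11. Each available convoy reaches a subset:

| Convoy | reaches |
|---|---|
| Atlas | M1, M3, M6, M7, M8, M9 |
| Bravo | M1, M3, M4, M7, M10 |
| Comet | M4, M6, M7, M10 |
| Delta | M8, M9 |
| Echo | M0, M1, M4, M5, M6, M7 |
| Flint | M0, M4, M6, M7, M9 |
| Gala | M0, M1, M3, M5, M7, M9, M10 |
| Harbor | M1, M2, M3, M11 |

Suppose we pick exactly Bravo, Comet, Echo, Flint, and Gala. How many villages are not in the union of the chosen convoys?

Union of Bravo, Comet, Echo, Flint, Gala = {M0, M1, M3, M4, M5, M6, M7, M9, M10}.
Not covered: M2, M8, M11 — 3 villages.

3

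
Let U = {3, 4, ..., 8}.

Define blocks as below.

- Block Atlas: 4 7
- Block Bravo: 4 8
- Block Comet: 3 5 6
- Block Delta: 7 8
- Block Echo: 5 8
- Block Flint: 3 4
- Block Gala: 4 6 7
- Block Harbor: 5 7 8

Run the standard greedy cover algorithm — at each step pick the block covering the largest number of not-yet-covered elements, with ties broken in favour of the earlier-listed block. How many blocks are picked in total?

3

Greedy: pick Comet (covers 3 new) → pick Atlas (covers 2 new) → pick Bravo (covers 1 new). Total picks: 3.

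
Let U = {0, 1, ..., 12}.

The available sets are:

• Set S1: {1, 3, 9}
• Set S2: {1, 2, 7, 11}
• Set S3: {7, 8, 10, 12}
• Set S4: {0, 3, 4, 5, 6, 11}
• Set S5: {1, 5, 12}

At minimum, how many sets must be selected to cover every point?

Take {S1, S2, S3, S4}. Their union is {0, 1, 2, 3, 4, 5, 6, 7, 8, 9, 10, 11, 12}, which is all 13 points.
No 3 of the 5 sets cover everything (all 10 combinations miss at least one point), so 4 is optimal.

4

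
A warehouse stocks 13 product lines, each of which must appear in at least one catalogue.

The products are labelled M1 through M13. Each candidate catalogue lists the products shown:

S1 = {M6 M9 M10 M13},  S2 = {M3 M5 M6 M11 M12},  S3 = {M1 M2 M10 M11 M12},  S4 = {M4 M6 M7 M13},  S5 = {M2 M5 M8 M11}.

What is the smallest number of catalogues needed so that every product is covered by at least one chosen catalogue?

Take {S1, S2, S3, S4, S5}. Their union is {M1, M2, M3, M4, M5, M6, M7, M8, M9, M10, M11, M12, M13}, which is all 13 products.
No 4 of the 5 catalogues cover everything (all 5 combinations miss at least one product), so 5 is optimal.

5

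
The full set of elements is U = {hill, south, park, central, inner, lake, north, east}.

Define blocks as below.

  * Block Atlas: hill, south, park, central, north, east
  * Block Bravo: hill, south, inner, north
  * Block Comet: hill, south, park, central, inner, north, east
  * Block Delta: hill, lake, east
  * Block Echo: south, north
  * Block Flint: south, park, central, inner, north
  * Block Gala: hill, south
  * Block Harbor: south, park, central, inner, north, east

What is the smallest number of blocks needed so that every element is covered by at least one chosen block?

2

Comet and Delta together: Comet ∪ Delta = {hill, south, park, central, inner, lake, north, east} — every element is covered.
No single block has all 8 elements (the largest, Comet, has 7), so 2 is optimal.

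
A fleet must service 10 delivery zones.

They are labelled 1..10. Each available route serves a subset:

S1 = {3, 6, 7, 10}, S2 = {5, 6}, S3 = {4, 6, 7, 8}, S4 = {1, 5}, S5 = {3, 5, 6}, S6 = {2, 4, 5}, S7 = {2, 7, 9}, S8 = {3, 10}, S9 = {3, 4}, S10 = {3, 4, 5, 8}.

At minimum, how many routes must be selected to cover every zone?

S3 and S4 and S7 and S8 together: S3 ∪ S4 ∪ S7 ∪ S8 = {1, 2, 3, 4, 5, 6, 7, 8, 9, 10} — every zone is covered.
No 3 of the 10 routes cover everything (all 120 combinations miss at least one zone), so 4 is optimal.

4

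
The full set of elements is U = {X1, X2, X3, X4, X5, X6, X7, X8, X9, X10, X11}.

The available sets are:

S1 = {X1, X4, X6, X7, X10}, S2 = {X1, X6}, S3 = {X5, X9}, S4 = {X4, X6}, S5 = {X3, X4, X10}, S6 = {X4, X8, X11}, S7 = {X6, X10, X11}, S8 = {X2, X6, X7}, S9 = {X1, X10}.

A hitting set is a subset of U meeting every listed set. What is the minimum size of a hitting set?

4

H = {X5, X6, X8, X10} meets every set (each contains at least one member of H), and |H| = 4.
The sets S3, S6, S8, S9 are pairwise disjoint, so any hitting set needs a separate element for each — at least 4. Hence 4 is optimal.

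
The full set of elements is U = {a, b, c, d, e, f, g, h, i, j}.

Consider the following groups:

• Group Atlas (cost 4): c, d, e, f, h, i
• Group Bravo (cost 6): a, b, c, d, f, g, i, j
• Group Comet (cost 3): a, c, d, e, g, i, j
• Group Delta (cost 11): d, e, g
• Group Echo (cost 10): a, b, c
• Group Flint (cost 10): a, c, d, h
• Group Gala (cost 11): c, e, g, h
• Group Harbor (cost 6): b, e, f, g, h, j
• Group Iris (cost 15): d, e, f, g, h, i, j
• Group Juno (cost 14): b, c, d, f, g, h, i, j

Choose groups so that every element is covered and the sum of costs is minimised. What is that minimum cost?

9

Comet, Harbor together cover every element (Comet ∪ Harbor = {a, b, c, d, e, f, g, h, i, j}); total cost 3 + 6 = 9.
The greedy pick Comet, Atlas, Bravo costs 13; no covering selection beats 9.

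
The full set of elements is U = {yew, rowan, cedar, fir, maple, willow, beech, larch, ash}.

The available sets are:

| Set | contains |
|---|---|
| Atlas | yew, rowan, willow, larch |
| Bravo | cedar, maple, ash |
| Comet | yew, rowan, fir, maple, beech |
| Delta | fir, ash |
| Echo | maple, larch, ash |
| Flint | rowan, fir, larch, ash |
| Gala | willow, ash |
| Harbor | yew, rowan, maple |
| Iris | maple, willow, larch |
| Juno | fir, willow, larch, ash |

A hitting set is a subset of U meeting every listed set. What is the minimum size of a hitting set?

The 3 elements {maple, larch, ash} hit every set.
No choice of 2 elements meets every set, so 3 is the minimum.

3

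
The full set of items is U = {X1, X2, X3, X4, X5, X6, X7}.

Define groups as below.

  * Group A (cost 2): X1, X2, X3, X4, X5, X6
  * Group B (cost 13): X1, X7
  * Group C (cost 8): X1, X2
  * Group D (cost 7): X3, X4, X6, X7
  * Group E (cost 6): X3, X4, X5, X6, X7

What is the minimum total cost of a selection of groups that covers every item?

A, E together cover every item (A ∪ E = {X1, X2, X3, X4, X5, X6, X7}); total cost 2 + 6 = 8.
No covering selection has total cost below 8.

8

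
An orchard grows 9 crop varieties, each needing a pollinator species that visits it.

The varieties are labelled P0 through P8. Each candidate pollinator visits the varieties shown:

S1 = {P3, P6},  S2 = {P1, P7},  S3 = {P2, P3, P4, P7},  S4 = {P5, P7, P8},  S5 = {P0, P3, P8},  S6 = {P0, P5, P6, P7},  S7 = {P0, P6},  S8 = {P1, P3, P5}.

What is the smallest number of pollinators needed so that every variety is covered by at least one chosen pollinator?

S2 and S3 and S5 and S6 together: S2 ∪ S3 ∪ S5 ∪ S6 = {P0, P1, P2, P3, P4, P5, P6, P7, P8} — every variety is covered.
No 3 of the 8 pollinators cover everything (all 56 combinations miss at least one variety), so 4 is optimal.

4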